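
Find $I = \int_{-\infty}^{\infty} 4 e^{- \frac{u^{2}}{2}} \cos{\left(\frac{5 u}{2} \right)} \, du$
$\frac{4 \sqrt{2} \sqrt{\pi}}{e^{\frac{25}{8}}}$

Treat the cosine frequency as a parameter and define $I(b) = \int_{-\infty}^{\infty} 4 e^{- \frac{u^{2}}{2}} \cos{\left(b u \right)} \, du$.

Differentiating under the integral sign,
$$I'(b) = \int_{-\infty}^{\infty} - 4 u e^{- \frac{u^{2}}{2}} \sin{\left(b u \right)} \, du.$$

Integrate $\int_{-\infty}^{\infty} u \sin(b u)\, e^{- \frac{u^{2}}{2}}\, du$ by parts with $w = \sin(b u)$ and $dv = u\, e^{- \frac{u^{2}}{2}}\, du$, giving $v = - e^{- \frac{u^{2}}{2}}$. The boundary term vanishes and
$$\int_{-\infty}^{\infty} u \sin(b u)\, e^{- \frac{u^{2}}{2}}\, du = b \int_{-\infty}^{\infty} \cos(b u)\, e^{- \frac{u^{2}}{2}}\, du,$$
so $I'(b) = - b\, I(b)$.

This is a separable first-order ODE; solving with the initial condition $I(0) = \int_{-\infty}^{\infty} 4 e^{- \frac{u^{2}}{2}}\,du = 4 \sqrt{2} \sqrt{\pi}$ gives
$$I(b) = 4 \sqrt{2} \sqrt{\pi} e^{- \frac{b^{2}}{2}}.$$

Setting $b = \frac{5}{2}$:
$$I = \frac{4 \sqrt{2} \sqrt{\pi}}{e^{\frac{25}{8}}}.$$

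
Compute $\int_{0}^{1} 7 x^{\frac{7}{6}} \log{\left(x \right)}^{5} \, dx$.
$- \frac{39191040}{4826809}$

Consider the simpler parametrised integral
$$J(a) = \int_{0}^{1} 7 x^{a} \, dx = \frac{7}{a + 1}.$$

Differentiating under the integral sign brings down a factor of $\ln x$:
$$\frac{dJ}{da} = \int_{0}^{1} 7 x^{a} \log{\left(x \right)} \, dx = - \frac{7}{\left(a + 1\right)^{2}}.$$

Repeating $5$ times in total — each differentiation brings down another $\ln x$ — gives
$$\frac{d^{5}J}{da^{5}} = \int_{0}^{1} 7 x^{a} \log{\left(x \right)}^{5} \, dx = - \frac{840}{\left(a + 1\right)^{6}},$$
and the integrand here is exactly the target integrand, so $I = - \frac{840}{\left(a + 1\right)^{6}}$.

Setting $a = \frac{7}{6}$:
$$I = - \frac{39191040}{4826809}.$$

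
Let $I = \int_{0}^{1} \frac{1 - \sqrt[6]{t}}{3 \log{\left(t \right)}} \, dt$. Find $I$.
$- \frac{\log{\left(7 \right)}}{3} + \frac{\log{\left(6 \right)}}{3}$

Replace the exponent $\frac{1}{6}$ by a parameter $a$: let $I(a) = \int_{0}^{1} \frac{1 - t^{a}}{3 \log{\left(t \right)}} \, dt$.

Since $\dfrac{\partial}{\partial a}\,t^{a} = t^{a} \ln t$, the $\ln t$ in the denominator cancels and
$$\frac{dI}{da} = \int_{0}^{1} - \frac{1}{3} t^{a} \, dt = - \frac{1}{3} \left[\frac{t^{a+1}}{a+1}\right]_0^1 = - \frac{1}{3 a + 3}.$$

Integrating with respect to $a$ gives $I(a) = - \frac{\log{\left(a + 1 \right)}}{3} + C$.

At $a = 0$ the integrand is identically $0$, so $I(0) = 0$. The closed form gives $0$, hence $C = 0$.

Setting $a = \frac{1}{6}$:
$$I = - \frac{\log{\left(7 \right)}}{3} + \frac{\log{\left(6 \right)}}{3}.$$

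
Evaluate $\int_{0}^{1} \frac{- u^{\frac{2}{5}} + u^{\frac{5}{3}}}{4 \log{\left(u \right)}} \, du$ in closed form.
$\log{\left(\frac{42^{\frac{3}{4}} \sqrt[4]{5}}{21} \right)}$

Replace the exponent $\frac{2}{5}$ by a parameter $a$: let $I(a) = \int_{0}^{1} \frac{u^{\frac{5}{3}} - u^{a}}{4 \log{\left(u \right)}} \, du$.

Since $\dfrac{\partial}{\partial a}\,u^{a} = u^{a} \ln u$, the $\ln u$ in the denominator cancels and
$$\frac{dI}{da} = \int_{0}^{1} - \frac{1}{4} u^{a} \, du = - \frac{1}{4} \left[\frac{u^{a+1}}{a+1}\right]_0^1 = - \frac{1}{4 a + 4}.$$

Integrating with respect to $a$ gives $I(a) = - \frac{\log{\left(a + 1 \right)}}{4} - \frac{\log{\left(6 \right)}}{4} + \log{\left(2 \right)} + C$.

At $a = \frac{5}{3}$ the integrand is identically $0$, so $I(\frac{5}{3}) = 0$. The closed form gives $0$, hence $C = 0$.

Setting $a = \frac{2}{5}$:
$$I = \log{\left(\frac{42^{\frac{3}{4}} \sqrt[4]{5}}{21} \right)}.$$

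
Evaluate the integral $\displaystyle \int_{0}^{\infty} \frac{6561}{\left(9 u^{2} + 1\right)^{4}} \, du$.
$\frac{10935 \pi}{32}$

Recall the elementary integral
$$J(a) = \int_{0}^{\infty} \frac{1}{a^{2} + u^{2}} \, du = \frac{\pi}{2 a}.$$

Differentiating under the integral sign with respect to $a$,
$$\frac{dJ}{da} = \int_{0}^{\infty} - \frac{2 a}{\left(a^{2} + u^{2}\right)^{2}} \, du = - \frac{\pi}{2 a^{2}},$$
so $\int_{0}^{\infty} \frac{1}{\left(a^{2} + u^{2}\right)^{2}} \, du = \frac{\pi}{4 a^{3}}$.

Repeating — each differentiation of $1/(u^2+a^2)^j$ produces $-2ja/(u^2+a^2)^{j+1}$ — and dividing through by $-2ja$ at each step yields, after $3$ differentiations in total,
$$\int_{0}^{\infty} \frac{1}{\left(a^{2} + u^{2}\right)^{4}} \, du = \frac{5 \pi}{32 a^{7}}.$$

Setting $a = \frac{1}{3}$:
$$I = \frac{10935 \pi}{32}.$$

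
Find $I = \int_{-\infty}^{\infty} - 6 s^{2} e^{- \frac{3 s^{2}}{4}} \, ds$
$- \frac{8 \sqrt{3} \sqrt{\pi}}{3}$

Start from the elementary integral
$$J(a) = \int_{-\infty}^{\infty} - 6 e^{- a s^{2}} \, ds = - \frac{6 \sqrt{\pi}}{\sqrt{a}}.$$

Differentiating under the integral sign brings down a factor of $(-s^2)$:
$$\frac{dJ}{da} = \int_{-\infty}^{\infty} 6 s^{2} e^{- a s^{2}} \, ds = \frac{3 \sqrt{\pi}}{a^{\frac{3}{2}}}.$$

The integral on the left is $-I$, so $I = - \frac{3 \sqrt{\pi}}{a^{\frac{3}{2}}}$.

Setting $a = \frac{3}{4}$:
$$I = - \frac{8 \sqrt{3} \sqrt{\pi}}{3}.$$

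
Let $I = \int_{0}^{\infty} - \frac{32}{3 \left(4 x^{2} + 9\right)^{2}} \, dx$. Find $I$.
$- \frac{4 \pi}{81}$

Start from the standard arctangent integral
$$J(a) = \int_{0}^{\infty} - \frac{2}{3 \left(a^{2} + x^{2}\right)} \, dx = - \frac{\pi}{3 a}.$$

Differentiating under the integral sign with respect to $a$,
$$\frac{dJ}{da} = \int_{0}^{\infty} \frac{4 a}{3 \left(a^{2} + x^{2}\right)^{2}} \, dx = \frac{\pi}{3 a^{2}},$$
so $\int_{0}^{\infty} - \frac{2}{3 \left(a^{2} + x^{2}\right)^{2}} \, dx = - \frac{\pi}{6 a^{3}}$.

Setting $a = \frac{3}{2}$:
$$I = - \frac{4 \pi}{81}.$$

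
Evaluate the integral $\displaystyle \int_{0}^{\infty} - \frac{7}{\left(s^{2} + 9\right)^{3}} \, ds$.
$- \frac{7 \pi}{1296}$

Start from the standard arctangent integral
$$J(a) = \int_{0}^{\infty} - \frac{7}{a^{2} + s^{2}} \, ds = - \frac{7 \pi}{2 a}.$$

Differentiating under the integral sign with respect to $a$,
$$\frac{dJ}{da} = \int_{0}^{\infty} \frac{14 a}{\left(a^{2} + s^{2}\right)^{2}} \, ds = \frac{7 \pi}{2 a^{2}},$$
so $\int_{0}^{\infty} - \frac{7}{\left(a^{2} + s^{2}\right)^{2}} \, ds = - \frac{7 \pi}{4 a^{3}}$.

Repeating — each differentiation of $1/(s^2+a^2)^j$ produces $-2ja/(s^2+a^2)^{j+1}$ — and dividing through by $-2ja$ at each step yields, after $2$ differentiations in total,
$$\int_{0}^{\infty} - \frac{7}{\left(a^{2} + s^{2}\right)^{3}} \, ds = - \frac{21 \pi}{16 a^{5}}.$$

Setting $a = 3$:
$$I = - \frac{7 \pi}{1296}.$$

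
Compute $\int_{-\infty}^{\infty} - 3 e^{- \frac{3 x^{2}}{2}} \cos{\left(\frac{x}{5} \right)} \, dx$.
$- \frac{\sqrt{6} \sqrt{\pi}}{e^{\frac{1}{150}}}$

Treat the cosine frequency as a parameter and define $I(b) = \int_{-\infty}^{\infty} - 3 e^{- \frac{3 x^{2}}{2}} \cos{\left(b x \right)} \, dx$.

Differentiating under the integral sign,
$$I'(b) = \int_{-\infty}^{\infty} 3 x e^{- \frac{3 x^{2}}{2}} \sin{\left(b x \right)} \, dx.$$

Integrate $\int_{-\infty}^{\infty} x \sin(b x)\, e^{- \frac{3 x^{2}}{2}}\, dx$ by parts with $u = \sin(b x)$ and $dv = x\, e^{- \frac{3 x^{2}}{2}}\, dx$, giving $v = - \frac{e^{- \frac{3 x^{2}}{2}}}{3}$. The boundary term vanishes and
$$\int_{-\infty}^{\infty} x \sin(b x)\, e^{- \frac{3 x^{2}}{2}}\, dx = \frac{b}{3} \int_{-\infty}^{\infty} \cos(b x)\, e^{- \frac{3 x^{2}}{2}}\, dx,$$
so $I'(b) = - \frac{b}{3}\, I(b)$.

This is a separable first-order ODE; solving with the initial condition $I(0) = \int_{-\infty}^{\infty} - 3 e^{- \frac{3 x^{2}}{2}}\,dx = - \sqrt{6} \sqrt{\pi}$ gives
$$I(b) = - \sqrt{6} \sqrt{\pi} e^{- \frac{b^{2}}{6}}.$$

Setting $b = \frac{1}{5}$:
$$I = - \frac{\sqrt{6} \sqrt{\pi}}{e^{\frac{1}{150}}}.$$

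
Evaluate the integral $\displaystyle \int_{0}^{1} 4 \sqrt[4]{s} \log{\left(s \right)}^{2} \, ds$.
$\frac{512}{125}$

Start from the elementary integral
$$J(a) = \int_{0}^{1} 4 s^{a} \, ds = \frac{4}{a + 1}.$$

Differentiating under the integral sign brings down a factor of $\ln s$:
$$\frac{dJ}{da} = \int_{0}^{1} 4 s^{a} \log{\left(s \right)} \, ds = - \frac{4}{\left(a + 1\right)^{2}}.$$

Repeating twice in total — each differentiation brings down another $\ln s$ — gives
$$\frac{d^{2}J}{da^{2}} = \int_{0}^{1} 4 s^{a} \log{\left(s \right)}^{2} \, ds = \frac{8}{\left(a + 1\right)^{3}},$$
and the integrand here is exactly the target integrand, so $I = \frac{8}{\left(a + 1\right)^{3}}$.

Setting $a = \frac{1}{4}$:
$$I = \frac{512}{125}.$$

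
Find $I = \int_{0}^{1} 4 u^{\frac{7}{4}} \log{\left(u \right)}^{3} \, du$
$- \frac{6144}{14641}$

Consider the simpler parametrised integral
$$J(a) = \int_{0}^{1} 4 u^{a} \, du = \frac{4}{a + 1}.$$

Differentiating under the integral sign brings down a factor of $\ln u$:
$$\frac{dJ}{da} = \int_{0}^{1} 4 u^{a} \log{\left(u \right)} \, du = - \frac{4}{\left(a + 1\right)^{2}}.$$

Repeating $3$ times in total — each differentiation brings down another $\ln u$ — gives
$$\frac{d^{3}J}{da^{3}} = \int_{0}^{1} 4 u^{a} \log{\left(u \right)}^{3} \, du = - \frac{24}{\left(a + 1\right)^{4}},$$
and the integrand here is exactly the target integrand, so $I = - \frac{24}{\left(a + 1\right)^{4}}$.

Setting $a = \frac{7}{4}$:
$$I = - \frac{6144}{14641}.$$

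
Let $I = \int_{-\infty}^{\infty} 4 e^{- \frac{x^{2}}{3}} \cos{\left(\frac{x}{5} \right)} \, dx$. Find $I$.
$\frac{4 \sqrt{3} \sqrt{\pi}}{e^{\frac{3}{100}}}$

Define $I(b) = \int_{-\infty}^{\infty} 4 e^{- \frac{x^{2}}{3}} \cos{\left(b x \right)} \, dx$.

Differentiating under the integral sign,
$$I'(b) = \int_{-\infty}^{\infty} - 4 x e^{- \frac{x^{2}}{3}} \sin{\left(b x \right)} \, dx.$$

Integrate $\int_{-\infty}^{\infty} x \sin(b x)\, e^{- \frac{x^{2}}{3}}\, dx$ by parts with $u = \sin(b x)$ and $dv = x\, e^{- \frac{x^{2}}{3}}\, dx$, giving $v = - \frac{3 e^{- \frac{x^{2}}{3}}}{2}$. The boundary term vanishes and
$$\int_{-\infty}^{\infty} x \sin(b x)\, e^{- \frac{x^{2}}{3}}\, dx = \frac{3 b}{2} \int_{-\infty}^{\infty} \cos(b x)\, e^{- \frac{x^{2}}{3}}\, dx,$$
so $I'(b) = - \frac{3 b}{2}\, I(b)$.

This is a separable first-order ODE; solving with the initial condition $I(0) = \int_{-\infty}^{\infty} 4 e^{- \frac{x^{2}}{3}}\,dx = 4 \sqrt{3} \sqrt{\pi}$ gives
$$I(b) = 4 \sqrt{3} \sqrt{\pi} e^{- \frac{3 b^{2}}{4}}.$$

Setting $b = \frac{1}{5}$:
$$I = \frac{4 \sqrt{3} \sqrt{\pi}}{e^{\frac{3}{100}}}.$$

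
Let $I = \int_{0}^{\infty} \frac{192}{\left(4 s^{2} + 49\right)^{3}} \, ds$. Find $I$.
$\frac{18 \pi}{16807}$

Recall the elementary integral
$$J(a) = \int_{0}^{\infty} \frac{3}{a^{2} + s^{2}} \, ds = \frac{3 \pi}{2 a}.$$

Differentiating under the integral sign with respect to $a$,
$$\frac{dJ}{da} = \int_{0}^{\infty} - \frac{6 a}{\left(a^{2} + s^{2}\right)^{2}} \, ds = - \frac{3 \pi}{2 a^{2}},$$
so $\int_{0}^{\infty} \frac{3}{\left(a^{2} + s^{2}\right)^{2}} \, ds = \frac{3 \pi}{4 a^{3}}$.

Repeating — each differentiation of $1/(s^2+a^2)^j$ produces $-2ja/(s^2+a^2)^{j+1}$ — and dividing through by $-2ja$ at each step yields, after $2$ differentiations in total,
$$\int_{0}^{\infty} \frac{3}{\left(a^{2} + s^{2}\right)^{3}} \, ds = \frac{9 \pi}{16 a^{5}}.$$

Setting $a = \frac{7}{2}$:
$$I = \frac{18 \pi}{16807}.$$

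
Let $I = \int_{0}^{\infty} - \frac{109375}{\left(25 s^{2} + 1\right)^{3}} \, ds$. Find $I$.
$- \frac{65625 \pi}{16}$

Start from the standard arctangent integral
$$J(a) = \int_{0}^{\infty} - \frac{7}{a^{2} + s^{2}} \, ds = - \frac{7 \pi}{2 a}.$$

Differentiating under the integral sign with respect to $a$,
$$\frac{dJ}{da} = \int_{0}^{\infty} \frac{14 a}{\left(a^{2} + s^{2}\right)^{2}} \, ds = \frac{7 \pi}{2 a^{2}},$$
so $\int_{0}^{\infty} - \frac{7}{\left(a^{2} + s^{2}\right)^{2}} \, ds = - \frac{7 \pi}{4 a^{3}}$.

Repeating — each differentiation of $1/(s^2+a^2)^j$ produces $-2ja/(s^2+a^2)^{j+1}$ — and dividing through by $-2ja$ at each step yields, after $2$ differentiations in total,
$$\int_{0}^{\infty} - \frac{7}{\left(a^{2} + s^{2}\right)^{3}} \, ds = - \frac{21 \pi}{16 a^{5}}.$$

Setting $a = \frac{1}{5}$:
$$I = - \frac{65625 \pi}{16}.$$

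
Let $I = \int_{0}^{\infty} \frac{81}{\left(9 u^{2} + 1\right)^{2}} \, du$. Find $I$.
$\frac{27 \pi}{4}$

Recall the elementary integral
$$J(a) = \int_{0}^{\infty} \frac{1}{a^{2} + u^{2}} \, du = \frac{\pi}{2 a}.$$

Differentiating under the integral sign with respect to $a$,
$$\frac{dJ}{da} = \int_{0}^{\infty} - \frac{2 a}{\left(a^{2} + u^{2}\right)^{2}} \, du = - \frac{\pi}{2 a^{2}},$$
so $\int_{0}^{\infty} \frac{1}{\left(a^{2} + u^{2}\right)^{2}} \, du = \frac{\pi}{4 a^{3}}$.

Setting $a = \frac{1}{3}$:
$$I = \frac{27 \pi}{4}.$$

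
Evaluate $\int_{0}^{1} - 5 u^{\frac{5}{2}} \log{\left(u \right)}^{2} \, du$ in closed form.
$- \frac{80}{343}$

Begin with the known integral
$$J(a) = \int_{0}^{1} - 5 u^{a} \, du = - \frac{5}{a + 1}.$$

Differentiating under the integral sign brings down a factor of $\ln u$:
$$\frac{dJ}{da} = \int_{0}^{1} - 5 u^{a} \log{\left(u \right)} \, du = \frac{5}{\left(a + 1\right)^{2}}.$$

Repeating twice in total — each differentiation brings down another $\ln u$ — gives
$$\frac{d^{2}J}{da^{2}} = \int_{0}^{1} - 5 u^{a} \log{\left(u \right)}^{2} \, du = - \frac{10}{\left(a + 1\right)^{3}},$$
and the integrand here is exactly the target integrand, so $I = - \frac{10}{\left(a + 1\right)^{3}}$.

Setting $a = \frac{5}{2}$:
$$I = - \frac{80}{343}.$$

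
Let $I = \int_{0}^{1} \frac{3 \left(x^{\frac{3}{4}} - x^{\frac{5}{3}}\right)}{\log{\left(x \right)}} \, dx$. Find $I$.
$\log{\left(\frac{9261}{32768} \right)}$

Consider the one-parameter family: let $I(a) = \int_{0}^{1} \frac{3 \left(- x^{\frac{5}{3}} + x^{a}\right)}{\log{\left(x \right)}} \, dx$.

Since $\dfrac{\partial}{\partial a}\,x^{a} = x^{a} \ln x$, the $\ln x$ in the denominator cancels and
$$\frac{dI}{da} = \int_{0}^{1} 3 x^{a} \, dx = 3 \left[\frac{x^{a+1}}{a+1}\right]_0^1 = \frac{3}{a + 1}.$$

Integrating with respect to $a$ gives $I(a) = \log{\left(\frac{27 \left(a + 1\right)^{3}}{512} \right)} + C$.

At $a = \frac{5}{3}$ the integrand is identically $0$, so $I(\frac{5}{3}) = 0$. The closed form gives $0$, hence $C = 0$.

Setting $a = \frac{3}{4}$:
$$I = \log{\left(\frac{9261}{32768} \right)}.$$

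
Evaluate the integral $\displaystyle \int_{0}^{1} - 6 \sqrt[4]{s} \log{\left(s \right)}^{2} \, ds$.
$- \frac{768}{125}$

Begin with the known integral
$$J(a) = \int_{0}^{1} - 6 s^{a} \, ds = - \frac{6}{a + 1}.$$

Differentiating under the integral sign brings down a factor of $\ln s$:
$$\frac{dJ}{da} = \int_{0}^{1} - 6 s^{a} \log{\left(s \right)} \, ds = \frac{6}{\left(a + 1\right)^{2}}.$$

Repeating twice in total — each differentiation brings down another $\ln s$ — gives
$$\frac{d^{2}J}{da^{2}} = \int_{0}^{1} - 6 s^{a} \log{\left(s \right)}^{2} \, ds = - \frac{12}{\left(a + 1\right)^{3}},$$
and the integrand here is exactly the target integrand, so $I = - \frac{12}{\left(a + 1\right)^{3}}$.

Setting $a = \frac{1}{4}$:
$$I = - \frac{768}{125}.$$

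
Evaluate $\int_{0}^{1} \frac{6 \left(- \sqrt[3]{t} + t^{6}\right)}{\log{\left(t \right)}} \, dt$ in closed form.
$\log{\left(\frac{85766121}{4096} \right)}$

Introduce a parameter $a$ in the exponent: let $I(a) = \int_{0}^{1} \frac{6 \left(t^{6} - t^{a}\right)}{\log{\left(t \right)}} \, dt$.

Since $\dfrac{\partial}{\partial a}\,t^{a} = t^{a} \ln t$, the $\ln t$ in the denominator cancels and
$$\frac{dI}{da} = \int_{0}^{1} -6 t^{a} \, dt = -6 \left[\frac{t^{a+1}}{a+1}\right]_0^1 = - \frac{6}{a + 1}.$$

Integrating with respect to $a$ gives $I(a) = \log{\left(\frac{117649}{\left(a + 1\right)^{6}} \right)} + C$.

At $a = 6$ the integrand is identically $0$, so $I(6) = 0$. The closed form gives $0$, hence $C = 0$.

Setting $a = \frac{1}{3}$:
$$I = \log{\left(\frac{85766121}{4096} \right)}.$$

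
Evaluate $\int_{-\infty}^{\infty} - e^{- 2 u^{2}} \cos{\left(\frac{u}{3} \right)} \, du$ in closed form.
$- \frac{\sqrt{2} \sqrt{\pi}}{2 e^{\frac{1}{72}}}$

Define $I(b) = \int_{-\infty}^{\infty} - e^{- 2 u^{2}} \cos{\left(b u \right)} \, du$.

Differentiating under the integral sign,
$$I'(b) = \int_{-\infty}^{\infty} u e^{- 2 u^{2}} \sin{\left(b u \right)} \, du.$$

Integrate $\int_{-\infty}^{\infty} u \sin(b u)\, e^{- 2 u^{2}}\, du$ by parts with $w = \sin(b u)$ and $dv = u\, e^{- 2 u^{2}}\, du$, giving $v = - \frac{e^{- 2 u^{2}}}{4}$. The boundary term vanishes and
$$\int_{-\infty}^{\infty} u \sin(b u)\, e^{- 2 u^{2}}\, du = \frac{b}{4} \int_{-\infty}^{\infty} \cos(b u)\, e^{- 2 u^{2}}\, du,$$
so $I'(b) = - \frac{b}{4}\, I(b)$.

This is a separable first-order ODE; solving with the initial condition $I(0) = \int_{-\infty}^{\infty} - e^{- 2 u^{2}}\,du = - \frac{\sqrt{2} \sqrt{\pi}}{2}$ gives
$$I(b) = - \frac{\sqrt{2} \sqrt{\pi} e^{- \frac{b^{2}}{8}}}{2}.$$

Setting $b = \frac{1}{3}$:
$$I = - \frac{\sqrt{2} \sqrt{\pi}}{2 e^{\frac{1}{72}}}.$$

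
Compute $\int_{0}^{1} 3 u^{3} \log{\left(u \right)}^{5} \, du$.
$- \frac{45}{512}$

Begin with the known integral
$$J(a) = \int_{0}^{1} 3 u^{a} \, du = \frac{3}{a + 1}.$$

Differentiating under the integral sign brings down a factor of $\ln u$:
$$\frac{dJ}{da} = \int_{0}^{1} 3 u^{a} \log{\left(u \right)} \, du = - \frac{3}{\left(a + 1\right)^{2}}.$$

Repeating $5$ times in total — each differentiation brings down another $\ln u$ — gives
$$\frac{d^{5}J}{da^{5}} = \int_{0}^{1} 3 u^{a} \log{\left(u \right)}^{5} \, du = - \frac{360}{\left(a + 1\right)^{6}},$$
and the integrand here is exactly the target integrand, so $I = - \frac{360}{\left(a + 1\right)^{6}}$.

Setting $a = 3$:
$$I = - \frac{45}{512}.$$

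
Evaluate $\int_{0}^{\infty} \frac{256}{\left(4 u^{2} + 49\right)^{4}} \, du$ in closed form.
$\frac{20 \pi}{823543}$

Recall the elementary integral
$$J(a) = \int_{0}^{\infty} \frac{1}{a^{2} + u^{2}} \, du = \frac{\pi}{2 a}.$$

Differentiating under the integral sign with respect to $a$,
$$\frac{dJ}{da} = \int_{0}^{\infty} - \frac{2 a}{\left(a^{2} + u^{2}\right)^{2}} \, du = - \frac{\pi}{2 a^{2}},$$
so $\int_{0}^{\infty} \frac{1}{\left(a^{2} + u^{2}\right)^{2}} \, du = \frac{\pi}{4 a^{3}}$.

Repeating — each differentiation of $1/(u^2+a^2)^j$ produces $-2ja/(u^2+a^2)^{j+1}$ — and dividing through by $-2ja$ at each step yields, after $3$ differentiations in total,
$$\int_{0}^{\infty} \frac{1}{\left(a^{2} + u^{2}\right)^{4}} \, du = \frac{5 \pi}{32 a^{7}}.$$

Setting $a = \frac{7}{2}$:
$$I = \frac{20 \pi}{823543}.$$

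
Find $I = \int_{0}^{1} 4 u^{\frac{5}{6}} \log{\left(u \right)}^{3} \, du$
$- \frac{31104}{14641}$

Start from the elementary integral
$$J(a) = \int_{0}^{1} 4 u^{a} \, du = \frac{4}{a + 1}.$$

Differentiating under the integral sign brings down a factor of $\ln u$:
$$\frac{dJ}{da} = \int_{0}^{1} 4 u^{a} \log{\left(u \right)} \, du = - \frac{4}{\left(a + 1\right)^{2}}.$$

Repeating $3$ times in total — each differentiation brings down another $\ln u$ — gives
$$\frac{d^{3}J}{da^{3}} = \int_{0}^{1} 4 u^{a} \log{\left(u \right)}^{3} \, du = - \frac{24}{\left(a + 1\right)^{4}},$$
and the integrand here is exactly the target integrand, so $I = - \frac{24}{\left(a + 1\right)^{4}}$.

Setting $a = \frac{5}{6}$:
$$I = - \frac{31104}{14641}.$$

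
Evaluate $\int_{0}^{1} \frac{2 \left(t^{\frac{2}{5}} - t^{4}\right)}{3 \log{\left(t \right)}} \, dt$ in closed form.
$\log{\left(\frac{35^{\frac{2}{3}}}{25} \right)}$

Consider the one-parameter family: let $I(a) = \int_{0}^{1} \frac{2 \left(t^{\frac{2}{5}} - t^{a}\right)}{3 \log{\left(t \right)}} \, dt$.

Since $\dfrac{\partial}{\partial a}\,t^{a} = t^{a} \ln t$, the $\ln t$ in the denominator cancels and
$$\frac{dI}{da} = \int_{0}^{1} - \frac{2}{3} t^{a} \, dt = - \frac{2}{3} \left[\frac{t^{a+1}}{a+1}\right]_0^1 = - \frac{2}{3 a + 3}.$$

Integrating with respect to $a$ gives $I(a) = - \frac{2 \log{\left(a + 1 \right)}}{3} - \frac{2 \log{\left(5 \right)}}{3} + \frac{2 \log{\left(7 \right)}}{3} + C$.

At $a = \frac{2}{5}$ the integrand is identically $0$, so $I(\frac{2}{5}) = 0$. The closed form gives $0$, hence $C = 0$.

Setting $a = 4$:
$$I = \log{\left(\frac{35^{\frac{2}{3}}}{25} \right)}.$$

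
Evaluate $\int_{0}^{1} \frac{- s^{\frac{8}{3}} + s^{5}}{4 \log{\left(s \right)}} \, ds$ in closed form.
$- \frac{\log{\left(11 \right)}}{4} + \frac{\log{\left(3 \right)}}{4} + \frac{\log{\left(6 \right)}}{4}$

Introduce a parameter $a$ in the exponent: let $I(a) = \int_{0}^{1} \frac{- s^{\frac{8}{3}} + s^{a}}{4 \log{\left(s \right)}} \, ds$.

Since $\dfrac{\partial}{\partial a}\,s^{a} = s^{a} \ln s$, the $\ln s$ in the denominator cancels and
$$\frac{dI}{da} = \int_{0}^{1} \frac{1}{4} s^{a} \, ds = \frac{1}{4} \left[\frac{s^{a+1}}{a+1}\right]_0^1 = \frac{1}{4 \left(a + 1\right)}.$$

Integrating with respect to $a$ gives $I(a) = \frac{\log{\left(a + 1 \right)}}{4} - \frac{\log{\left(11 \right)}}{4} + \frac{\log{\left(3 \right)}}{4} + C$.

At $a = \frac{8}{3}$ the integrand is identically $0$, so $I(\frac{8}{3}) = 0$. The closed form gives $0$, hence $C = 0$.

Setting $a = 5$:
$$I = - \frac{\log{\left(11 \right)}}{4} + \frac{\log{\left(3 \right)}}{4} + \frac{\log{\left(6 \right)}}{4}.$$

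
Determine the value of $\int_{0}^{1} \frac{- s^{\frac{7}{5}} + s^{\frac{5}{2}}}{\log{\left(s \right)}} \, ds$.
$\log{\left(\frac{35}{24} \right)}$

Introduce a parameter $a$ in the exponent: let $I(a) = \int_{0}^{1} \frac{- s^{\frac{7}{5}} + s^{a}}{\log{\left(s \right)}} \, ds$.

Since $\dfrac{\partial}{\partial a}\,s^{a} = s^{a} \ln s$, the $\ln s$ in the denominator cancels and
$$\frac{dI}{da} = \int_{0}^{1} s^{a} \, ds = \left[\frac{s^{a+1}}{a+1}\right]_0^1 = \frac{1}{a + 1}.$$

Integrating with respect to $a$ gives $I(a) = \log{\left(\frac{5 a}{12} + \frac{5}{12} \right)} + C$.

At $a = \frac{7}{5}$ the integrand is identically $0$, so $I(\frac{7}{5}) = 0$. The closed form gives $0$, hence $C = 0$.

Setting $a = \frac{5}{2}$:
$$I = \log{\left(\frac{35}{24} \right)}.$$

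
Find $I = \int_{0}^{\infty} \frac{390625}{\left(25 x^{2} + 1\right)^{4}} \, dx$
$\frac{390625 \pi}{32}$

Start from the standard arctangent integral
$$J(a) = \int_{0}^{\infty} \frac{1}{a^{2} + x^{2}} \, dx = \frac{\pi}{2 a}.$$

Differentiating under the integral sign with respect to $a$,
$$\frac{dJ}{da} = \int_{0}^{\infty} - \frac{2 a}{\left(a^{2} + x^{2}\right)^{2}} \, dx = - \frac{\pi}{2 a^{2}},$$
so $\int_{0}^{\infty} \frac{1}{\left(a^{2} + x^{2}\right)^{2}} \, dx = \frac{\pi}{4 a^{3}}$.

Repeating — each differentiation of $1/(x^2+a^2)^j$ produces $-2ja/(x^2+a^2)^{j+1}$ — and dividing through by $-2ja$ at each step yields, after $3$ differentiations in total,
$$\int_{0}^{\infty} \frac{1}{\left(a^{2} + x^{2}\right)^{4}} \, dx = \frac{5 \pi}{32 a^{7}}.$$

Setting $a = \frac{1}{5}$:
$$I = \frac{390625 \pi}{32}.$$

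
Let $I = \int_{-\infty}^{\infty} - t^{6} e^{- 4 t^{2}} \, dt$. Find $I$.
$- \frac{15 \sqrt{\pi}}{1024}$

Begin with the known integral
$$J(a) = \int_{-\infty}^{\infty} - e^{- a t^{2}} \, dt = - \frac{\sqrt{\pi}}{\sqrt{a}}.$$

Differentiating under the integral sign brings down a factor of $(-t^2)$:
$$\frac{dJ}{da} = \int_{-\infty}^{\infty} t^{2} e^{- a t^{2}} \, dt = \frac{\sqrt{\pi}}{2 a^{\frac{3}{2}}}.$$

Repeating $3$ times in total — each differentiation brings down another $(-t^2)$ — gives
$$\frac{d^{3}J}{da^{3}} = \int_{-\infty}^{\infty} t^{6} e^{- a t^{2}} \, dt = \frac{15 \sqrt{\pi}}{8 a^{\frac{7}{2}}},$$
and the integrand here is $(-1)^{3}$ times the target integrand, so $I = (-1)^{3}\,\frac{d^{3}J}{da^{3}} = - \frac{15 \sqrt{\pi}}{8 a^{\frac{7}{2}}}$.

Setting $a = 4$:
$$I = - \frac{15 \sqrt{\pi}}{1024}.$$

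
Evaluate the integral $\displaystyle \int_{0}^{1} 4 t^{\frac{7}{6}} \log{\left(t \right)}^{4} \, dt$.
$\frac{746496}{371293}$

Consider the simpler parametrised integral
$$J(a) = \int_{0}^{1} 4 t^{a} \, dt = \frac{4}{a + 1}.$$

Differentiating under the integral sign brings down a factor of $\ln t$:
$$\frac{dJ}{da} = \int_{0}^{1} 4 t^{a} \log{\left(t \right)} \, dt = - \frac{4}{\left(a + 1\right)^{2}}.$$

Repeating $4$ times in total — each differentiation brings down another $\ln t$ — gives
$$\frac{d^{4}J}{da^{4}} = \int_{0}^{1} 4 t^{a} \log{\left(t \right)}^{4} \, dt = \frac{96}{\left(a + 1\right)^{5}},$$
and the integrand here is exactly the target integrand, so $I = \frac{96}{\left(a + 1\right)^{5}}$.

Setting $a = \frac{7}{6}$:
$$I = \frac{746496}{371293}.$$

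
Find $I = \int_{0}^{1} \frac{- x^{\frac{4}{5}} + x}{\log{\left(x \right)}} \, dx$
$\log{\left(\frac{10}{9} \right)}$

Consider the one-parameter family: let $I(a) = \int_{0}^{1} \frac{- x^{\frac{4}{5}} + x^{a}}{\log{\left(x \right)}} \, dx$.

Since $\dfrac{\partial}{\partial a}\,x^{a} = x^{a} \ln x$, the $\ln x$ in the denominator cancels and
$$\frac{dI}{da} = \int_{0}^{1} x^{a} \, dx = \left[\frac{x^{a+1}}{a+1}\right]_0^1 = \frac{1}{a + 1}.$$

Integrating with respect to $a$ gives $I(a) = \log{\left(\frac{5 a}{9} + \frac{5}{9} \right)} + C$.

At $a = \frac{4}{5}$ the integrand is identically $0$, so $I(\frac{4}{5}) = 0$. The closed form gives $0$, hence $C = 0$.

Setting $a = 1$:
$$I = \log{\left(\frac{10}{9} \right)}.$$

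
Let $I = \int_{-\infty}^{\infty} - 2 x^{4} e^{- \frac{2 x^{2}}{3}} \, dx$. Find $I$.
$- \frac{27 \sqrt{6} \sqrt{\pi}}{16}$

Consider the simpler parametrised integral
$$J(a) = \int_{-\infty}^{\infty} - 2 e^{- a x^{2}} \, dx = - \frac{2 \sqrt{\pi}}{\sqrt{a}}.$$

Differentiating under the integral sign brings down a factor of $(-x^2)$:
$$\frac{dJ}{da} = \int_{-\infty}^{\infty} 2 x^{2} e^{- a x^{2}} \, dx = \frac{\sqrt{\pi}}{a^{\frac{3}{2}}}.$$

Repeating twice in total — each differentiation brings down another $(-x^2)$ — gives
$$\frac{d^{2}J}{da^{2}} = \int_{-\infty}^{\infty} - 2 x^{4} e^{- a x^{2}} \, dx = - \frac{3 \sqrt{\pi}}{2 a^{\frac{5}{2}}},$$
and the integrand here is exactly the target integrand, so $I = - \frac{3 \sqrt{\pi}}{2 a^{\frac{5}{2}}}$.

Setting $a = \frac{2}{3}$:
$$I = - \frac{27 \sqrt{6} \sqrt{\pi}}{16}.$$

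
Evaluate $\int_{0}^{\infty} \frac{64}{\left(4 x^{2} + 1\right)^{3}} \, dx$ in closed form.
$6 \pi$

Recall the elementary integral
$$J(a) = \int_{0}^{\infty} \frac{1}{a^{2} + x^{2}} \, dx = \frac{\pi}{2 a}.$$

Differentiating under the integral sign with respect to $a$,
$$\frac{dJ}{da} = \int_{0}^{\infty} - \frac{2 a}{\left(a^{2} + x^{2}\right)^{2}} \, dx = - \frac{\pi}{2 a^{2}},$$
so $\int_{0}^{\infty} \frac{1}{\left(a^{2} + x^{2}\right)^{2}} \, dx = \frac{\pi}{4 a^{3}}$.

Repeating — each differentiation of $1/(x^2+a^2)^j$ produces $-2ja/(x^2+a^2)^{j+1}$ — and dividing through by $-2ja$ at each step yields, after $2$ differentiations in total,
$$\int_{0}^{\infty} \frac{1}{\left(a^{2} + x^{2}\right)^{3}} \, dx = \frac{3 \pi}{16 a^{5}}.$$

Setting $a = \frac{1}{2}$:
$$I = 6 \pi.$$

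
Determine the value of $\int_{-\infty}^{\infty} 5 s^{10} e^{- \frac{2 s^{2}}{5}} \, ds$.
$\frac{14765625 \sqrt{10} \sqrt{\pi}}{2048}$

Start from the elementary integral
$$J(a) = \int_{-\infty}^{\infty} 5 e^{- a s^{2}} \, ds = \frac{5 \sqrt{\pi}}{\sqrt{a}}.$$

Differentiating under the integral sign brings down a factor of $(-s^2)$:
$$\frac{dJ}{da} = \int_{-\infty}^{\infty} - 5 s^{2} e^{- a s^{2}} \, ds = - \frac{5 \sqrt{\pi}}{2 a^{\frac{3}{2}}}.$$

Repeating $5$ times in total — each differentiation brings down another $(-s^2)$ — gives
$$\frac{d^{5}J}{da^{5}} = \int_{-\infty}^{\infty} - 5 s^{10} e^{- a s^{2}} \, ds = - \frac{4725 \sqrt{\pi}}{32 a^{\frac{11}{2}}},$$
and the integrand here is $(-1)^{5}$ times the target integrand, so $I = (-1)^{5}\,\frac{d^{5}J}{da^{5}} = \frac{4725 \sqrt{\pi}}{32 a^{\frac{11}{2}}}$.

Setting $a = \frac{2}{5}$:
$$I = \frac{14765625 \sqrt{10} \sqrt{\pi}}{2048}.$$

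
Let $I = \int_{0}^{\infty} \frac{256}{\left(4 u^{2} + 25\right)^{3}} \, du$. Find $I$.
$\frac{24 \pi}{3125}$

Start from the standard arctangent integral
$$J(a) = \int_{0}^{\infty} \frac{4}{a^{2} + u^{2}} \, du = \frac{2 \pi}{a}.$$

Differentiating under the integral sign with respect to $a$,
$$\frac{dJ}{da} = \int_{0}^{\infty} - \frac{8 a}{\left(a^{2} + u^{2}\right)^{2}} \, du = - \frac{2 \pi}{a^{2}},$$
so $\int_{0}^{\infty} \frac{4}{\left(a^{2} + u^{2}\right)^{2}} \, du = \frac{\pi}{a^{3}}$.

Repeating — each differentiation of $1/(u^2+a^2)^j$ produces $-2ja/(u^2+a^2)^{j+1}$ — and dividing through by $-2ja$ at each step yields, after $2$ differentiations in total,
$$\int_{0}^{\infty} \frac{4}{\left(a^{2} + u^{2}\right)^{3}} \, du = \frac{3 \pi}{4 a^{5}}.$$

Setting $a = \frac{5}{2}$:
$$I = \frac{24 \pi}{3125}.$$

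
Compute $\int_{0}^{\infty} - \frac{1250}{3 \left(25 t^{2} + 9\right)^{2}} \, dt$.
$- \frac{125 \pi}{162}$

Begin with the known result
$$J(a) = \int_{0}^{\infty} - \frac{2}{3 \left(a^{2} + t^{2}\right)} \, dt = - \frac{\pi}{3 a}.$$

Differentiating under the integral sign with respect to $a$,
$$\frac{dJ}{da} = \int_{0}^{\infty} \frac{4 a}{3 \left(a^{2} + t^{2}\right)^{2}} \, dt = \frac{\pi}{3 a^{2}},$$
so $\int_{0}^{\infty} - \frac{2}{3 \left(a^{2} + t^{2}\right)^{2}} \, dt = - \frac{\pi}{6 a^{3}}$.

Setting $a = \frac{3}{5}$:
$$I = - \frac{125 \pi}{162}.$$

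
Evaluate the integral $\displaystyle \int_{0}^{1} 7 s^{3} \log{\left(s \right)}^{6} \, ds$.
$\frac{315}{1024}$

Begin with the known integral
$$J(a) = \int_{0}^{1} 7 s^{a} \, ds = \frac{7}{a + 1}.$$

Differentiating under the integral sign brings down a factor of $\ln s$:
$$\frac{dJ}{da} = \int_{0}^{1} 7 s^{a} \log{\left(s \right)} \, ds = - \frac{7}{\left(a + 1\right)^{2}}.$$

Repeating $6$ times in total — each differentiation brings down another $\ln s$ — gives
$$\frac{d^{6}J}{da^{6}} = \int_{0}^{1} 7 s^{a} \log{\left(s \right)}^{6} \, ds = \frac{5040}{\left(a + 1\right)^{7}},$$
and the integrand here is exactly the target integrand, so $I = \frac{5040}{\left(a + 1\right)^{7}}$.

Setting $a = 3$:
$$I = \frac{315}{1024}.$$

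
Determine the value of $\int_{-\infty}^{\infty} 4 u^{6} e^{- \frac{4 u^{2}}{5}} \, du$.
$\frac{1875 \sqrt{5} \sqrt{\pi}}{256}$

Consider the simpler parametrised integral
$$J(a) = \int_{-\infty}^{\infty} 4 e^{- a u^{2}} \, du = \frac{4 \sqrt{\pi}}{\sqrt{a}}.$$

Differentiating under the integral sign brings down a factor of $(-u^2)$:
$$\frac{dJ}{da} = \int_{-\infty}^{\infty} - 4 u^{2} e^{- a u^{2}} \, du = - \frac{2 \sqrt{\pi}}{a^{\frac{3}{2}}}.$$

Repeating $3$ times in total — each differentiation brings down another $(-u^2)$ — gives
$$\frac{d^{3}J}{da^{3}} = \int_{-\infty}^{\infty} - 4 u^{6} e^{- a u^{2}} \, du = - \frac{15 \sqrt{\pi}}{2 a^{\frac{7}{2}}},$$
and the integrand here is $(-1)^{3}$ times the target integrand, so $I = (-1)^{3}\,\frac{d^{3}J}{da^{3}} = \frac{15 \sqrt{\pi}}{2 a^{\frac{7}{2}}}$.

Setting $a = \frac{4}{5}$:
$$I = \frac{1875 \sqrt{5} \sqrt{\pi}}{256}.$$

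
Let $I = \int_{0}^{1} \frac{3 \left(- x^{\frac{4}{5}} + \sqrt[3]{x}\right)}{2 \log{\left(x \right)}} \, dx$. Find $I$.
$- \log{\left(\frac{81 \sqrt{15}}{200} \right)}$

Replace the exponent $\frac{4}{5}$ by a parameter $a$: let $I(a) = \int_{0}^{1} \frac{3 \left(\sqrt[3]{x} - x^{a}\right)}{2 \log{\left(x \right)}} \, dx$.

Since $\dfrac{\partial}{\partial a}\,x^{a} = x^{a} \ln x$, the $\ln x$ in the denominator cancels and
$$\frac{dI}{da} = \int_{0}^{1} - \frac{3}{2} x^{a} \, dx = - \frac{3}{2} \left[\frac{x^{a+1}}{a+1}\right]_0^1 = - \frac{3}{2 a + 2}.$$

Integrating with respect to $a$ gives $I(a) = - \log{\left(\frac{3 \sqrt{3} \left(a + 1\right)^{\frac{3}{2}}}{8} \right)} + C$.

At $a = \frac{1}{3}$ the integrand is identically $0$, so $I(\frac{1}{3}) = 0$. The closed form gives $0$, hence $C = 0$.

Setting $a = \frac{4}{5}$:
$$I = - \log{\left(\frac{81 \sqrt{15}}{200} \right)}.$$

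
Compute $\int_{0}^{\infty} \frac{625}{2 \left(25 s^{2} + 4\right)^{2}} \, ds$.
$\frac{125 \pi}{64}$

Recall the elementary integral
$$J(a) = \int_{0}^{\infty} \frac{1}{2 \left(a^{2} + s^{2}\right)} \, ds = \frac{\pi}{4 a}.$$

Differentiating under the integral sign with respect to $a$,
$$\frac{dJ}{da} = \int_{0}^{\infty} - \frac{a}{\left(a^{2} + s^{2}\right)^{2}} \, ds = - \frac{\pi}{4 a^{2}},$$
so $\int_{0}^{\infty} \frac{1}{2 \left(a^{2} + s^{2}\right)^{2}} \, ds = \frac{\pi}{8 a^{3}}$.

Setting $a = \frac{2}{5}$:
$$I = \frac{125 \pi}{64}.$$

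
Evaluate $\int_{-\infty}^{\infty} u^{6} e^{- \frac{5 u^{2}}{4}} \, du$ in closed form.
$\frac{48 \sqrt{5} \sqrt{\pi}}{125}$

Start from the elementary integral
$$J(a) = \int_{-\infty}^{\infty} e^{- a u^{2}} \, du = \frac{\sqrt{\pi}}{\sqrt{a}}.$$

Differentiating under the integral sign brings down a factor of $(-u^2)$:
$$\frac{dJ}{da} = \int_{-\infty}^{\infty} - u^{2} e^{- a u^{2}} \, du = - \frac{\sqrt{\pi}}{2 a^{\frac{3}{2}}}.$$

Repeating $3$ times in total — each differentiation brings down another $(-u^2)$ — gives
$$\frac{d^{3}J}{da^{3}} = \int_{-\infty}^{\infty} - u^{6} e^{- a u^{2}} \, du = - \frac{15 \sqrt{\pi}}{8 a^{\frac{7}{2}}},$$
and the integrand here is $(-1)^{3}$ times the target integrand, so $I = (-1)^{3}\,\frac{d^{3}J}{da^{3}} = \frac{15 \sqrt{\pi}}{8 a^{\frac{7}{2}}}$.

Setting $a = \frac{5}{4}$:
$$I = \frac{48 \sqrt{5} \sqrt{\pi}}{125}.$$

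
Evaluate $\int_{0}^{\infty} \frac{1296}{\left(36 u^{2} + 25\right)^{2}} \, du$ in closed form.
$\frac{54 \pi}{125}$

Recall the elementary integral
$$J(a) = \int_{0}^{\infty} \frac{1}{a^{2} + u^{2}} \, du = \frac{\pi}{2 a}.$$

Differentiating under the integral sign with respect to $a$,
$$\frac{dJ}{da} = \int_{0}^{\infty} - \frac{2 a}{\left(a^{2} + u^{2}\right)^{2}} \, du = - \frac{\pi}{2 a^{2}},$$
so $\int_{0}^{\infty} \frac{1}{\left(a^{2} + u^{2}\right)^{2}} \, du = \frac{\pi}{4 a^{3}}$.

Setting $a = \frac{5}{6}$:
$$I = \frac{54 \pi}{125}.$$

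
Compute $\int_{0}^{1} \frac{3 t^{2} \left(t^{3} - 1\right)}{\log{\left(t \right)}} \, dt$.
$\log{\left(8 \right)}$

Consider the one-parameter family: let $I(a) = \int_{0}^{1} \frac{3 \left(- t^{2} + t^{a}\right)}{\log{\left(t \right)}} \, dt$.

Since $\dfrac{\partial}{\partial a}\,t^{a} = t^{a} \ln t$, the $\ln t$ in the denominator cancels and
$$\frac{dI}{da} = \int_{0}^{1} 3 t^{a} \, dt = 3 \left[\frac{t^{a+1}}{a+1}\right]_0^1 = \frac{3}{a + 1}.$$

Integrating with respect to $a$ gives $I(a) = \log{\left(\frac{\left(a + 1\right)^{3}}{27} \right)} + C$.

At $a = 2$ the integrand is identically $0$, so $I(2) = 0$. The closed form gives $0$, hence $C = 0$.

Setting $a = 5$:
$$I = \log{\left(8 \right)}.$$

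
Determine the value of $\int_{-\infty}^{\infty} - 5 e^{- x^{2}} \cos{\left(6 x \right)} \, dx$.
$- \frac{5 \sqrt{\pi}}{e^{9}}$

Treat the cosine frequency as a parameter and define $I(b) = \int_{-\infty}^{\infty} - 5 e^{- x^{2}} \cos{\left(b x \right)} \, dx$.

Differentiating under the integral sign,
$$I'(b) = \int_{-\infty}^{\infty} 5 x e^{- x^{2}} \sin{\left(b x \right)} \, dx.$$

Integrate $\int_{-\infty}^{\infty} x \sin(b x)\, e^{- x^{2}}\, dx$ by parts with $u = \sin(b x)$ and $dv = x\, e^{- x^{2}}\, dx$, giving $v = - \frac{e^{- x^{2}}}{2}$. The boundary term vanishes and
$$\int_{-\infty}^{\infty} x \sin(b x)\, e^{- x^{2}}\, dx = \frac{b}{2} \int_{-\infty}^{\infty} \cos(b x)\, e^{- x^{2}}\, dx,$$
so $I'(b) = - \frac{b}{2}\, I(b)$.

This is a separable first-order ODE; solving with the initial condition $I(0) = \int_{-\infty}^{\infty} - 5 e^{- x^{2}}\,dx = - 5 \sqrt{\pi}$ gives
$$I(b) = - 5 \sqrt{\pi} e^{- \frac{b^{2}}{4}}.$$

Setting $b = 6$:
$$I = - \frac{5 \sqrt{\pi}}{e^{9}}.$$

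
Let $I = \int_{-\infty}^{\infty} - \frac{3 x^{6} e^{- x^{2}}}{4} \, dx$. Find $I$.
$- \frac{45 \sqrt{\pi}}{32}$

Consider the simpler parametrised integral
$$J(a) = \int_{-\infty}^{\infty} - \frac{3 e^{- a x^{2}}}{4} \, dx = - \frac{3 \sqrt{\pi}}{4 \sqrt{a}}.$$

Differentiating under the integral sign brings down a factor of $(-x^2)$:
$$\frac{dJ}{da} = \int_{-\infty}^{\infty} \frac{3 x^{2} e^{- a x^{2}}}{4} \, dx = \frac{3 \sqrt{\pi}}{8 a^{\frac{3}{2}}}.$$

Repeating $3$ times in total — each differentiation brings down another $(-x^2)$ — gives
$$\frac{d^{3}J}{da^{3}} = \int_{-\infty}^{\infty} \frac{3 x^{6} e^{- a x^{2}}}{4} \, dx = \frac{45 \sqrt{\pi}}{32 a^{\frac{7}{2}}},$$
and the integrand here is $(-1)^{3}$ times the target integrand, so $I = (-1)^{3}\,\frac{d^{3}J}{da^{3}} = - \frac{45 \sqrt{\pi}}{32 a^{\frac{7}{2}}}$.

Setting $a = 1$:
$$I = - \frac{45 \sqrt{\pi}}{32}.$$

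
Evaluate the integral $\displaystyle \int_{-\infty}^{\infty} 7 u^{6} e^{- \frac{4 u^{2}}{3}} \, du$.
$\frac{2835 \sqrt{3} \sqrt{\pi}}{1024}$

Begin with the known integral
$$J(a) = \int_{-\infty}^{\infty} 7 e^{- a u^{2}} \, du = \frac{7 \sqrt{\pi}}{\sqrt{a}}.$$

Differentiating under the integral sign brings down a factor of $(-u^2)$:
$$\frac{dJ}{da} = \int_{-\infty}^{\infty} - 7 u^{2} e^{- a u^{2}} \, du = - \frac{7 \sqrt{\pi}}{2 a^{\frac{3}{2}}}.$$

Repeating $3$ times in total — each differentiation brings down another $(-u^2)$ — gives
$$\frac{d^{3}J}{da^{3}} = \int_{-\infty}^{\infty} - 7 u^{6} e^{- a u^{2}} \, du = - \frac{105 \sqrt{\pi}}{8 a^{\frac{7}{2}}},$$
and the integrand here is $(-1)^{3}$ times the target integrand, so $I = (-1)^{3}\,\frac{d^{3}J}{da^{3}} = \frac{105 \sqrt{\pi}}{8 a^{\frac{7}{2}}}$.

Setting $a = \frac{4}{3}$:
$$I = \frac{2835 \sqrt{3} \sqrt{\pi}}{1024}.$$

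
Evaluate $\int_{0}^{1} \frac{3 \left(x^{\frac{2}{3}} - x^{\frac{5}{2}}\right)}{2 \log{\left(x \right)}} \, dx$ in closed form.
$\log{\left(\frac{10 \sqrt{210}}{441} \right)}$

Consider the one-parameter family: let $I(a) = \int_{0}^{1} \frac{3 \left(- x^{\frac{5}{2}} + x^{a}\right)}{2 \log{\left(x \right)}} \, dx$.

Since $\dfrac{\partial}{\partial a}\,x^{a} = x^{a} \ln x$, the $\ln x$ in the denominator cancels and
$$\frac{dI}{da} = \int_{0}^{1} \frac{3}{2} x^{a} \, dx = \frac{3}{2} \left[\frac{x^{a+1}}{a+1}\right]_0^1 = \frac{3}{2 \left(a + 1\right)}.$$

Integrating with respect to $a$ gives $I(a) = \log{\left(\frac{2 \sqrt{14} \left(a + 1\right)^{\frac{3}{2}}}{49} \right)} + C$.

At $a = \frac{5}{2}$ the integrand is identically $0$, so $I(\frac{5}{2}) = 0$. The closed form gives $0$, hence $C = 0$.

Setting $a = \frac{2}{3}$:
$$I = \log{\left(\frac{10 \sqrt{210}}{441} \right)}.$$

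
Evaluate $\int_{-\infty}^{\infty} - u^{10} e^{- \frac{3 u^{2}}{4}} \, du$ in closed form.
$- \frac{2240 \sqrt{3} \sqrt{\pi}}{27}$

Start from the elementary integral
$$J(a) = \int_{-\infty}^{\infty} - e^{- a u^{2}} \, du = - \frac{\sqrt{\pi}}{\sqrt{a}}.$$

Differentiating under the integral sign brings down a factor of $(-u^2)$:
$$\frac{dJ}{da} = \int_{-\infty}^{\infty} u^{2} e^{- a u^{2}} \, du = \frac{\sqrt{\pi}}{2 a^{\frac{3}{2}}}.$$

Repeating $5$ times in total — each differentiation brings down another $(-u^2)$ — gives
$$\frac{d^{5}J}{da^{5}} = \int_{-\infty}^{\infty} u^{10} e^{- a u^{2}} \, du = \frac{945 \sqrt{\pi}}{32 a^{\frac{11}{2}}},$$
and the integrand here is $(-1)^{5}$ times the target integrand, so $I = (-1)^{5}\,\frac{d^{5}J}{da^{5}} = - \frac{945 \sqrt{\pi}}{32 a^{\frac{11}{2}}}$.

Setting $a = \frac{3}{4}$:
$$I = - \frac{2240 \sqrt{3} \sqrt{\pi}}{27}.$$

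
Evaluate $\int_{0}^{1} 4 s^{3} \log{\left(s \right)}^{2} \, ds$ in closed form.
$\frac{1}{8}$

Consider the simpler parametrised integral
$$J(a) = \int_{0}^{1} 4 s^{a} \, ds = \frac{4}{a + 1}.$$

Differentiating under the integral sign brings down a factor of $\ln s$:
$$\frac{dJ}{da} = \int_{0}^{1} 4 s^{a} \log{\left(s \right)} \, ds = - \frac{4}{\left(a + 1\right)^{2}}.$$

Repeating twice in total — each differentiation brings down another $\ln s$ — gives
$$\frac{d^{2}J}{da^{2}} = \int_{0}^{1} 4 s^{a} \log{\left(s \right)}^{2} \, ds = \frac{8}{\left(a + 1\right)^{3}},$$
and the integrand here is exactly the target integrand, so $I = \frac{8}{\left(a + 1\right)^{3}}$.

Setting $a = 3$:
$$I = \frac{1}{8}.$$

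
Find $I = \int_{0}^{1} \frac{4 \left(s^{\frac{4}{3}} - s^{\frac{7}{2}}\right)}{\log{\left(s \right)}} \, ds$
$- \log{\left(\frac{531441}{38416} \right)}$

Introduce a parameter $a$ in the exponent: let $I(a) = \int_{0}^{1} \frac{4 \left(s^{\frac{4}{3}} - s^{a}\right)}{\log{\left(s \right)}} \, ds$.

Since $\dfrac{\partial}{\partial a}\,s^{a} = s^{a} \ln s$, the $\ln s$ in the denominator cancels and
$$\frac{dI}{da} = \int_{0}^{1} -4 s^{a} \, ds = -4 \left[\frac{s^{a+1}}{a+1}\right]_0^1 = - \frac{4}{a + 1}.$$

Integrating with respect to $a$ gives $I(a) = - \log{\left(\frac{81 \left(a + 1\right)^{4}}{2401} \right)} + C$.

At $a = \frac{4}{3}$ the integrand is identically $0$, so $I(\frac{4}{3}) = 0$. The closed form gives $0$, hence $C = 0$.

Setting $a = \frac{7}{2}$:
$$I = - \log{\left(\frac{531441}{38416} \right)}.$$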